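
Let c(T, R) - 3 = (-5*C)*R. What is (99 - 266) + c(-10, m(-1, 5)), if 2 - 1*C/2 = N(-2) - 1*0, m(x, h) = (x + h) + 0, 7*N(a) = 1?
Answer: -1668/7 ≈ -238.29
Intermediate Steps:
N(a) = ⅐ (N(a) = (⅐)*1 = ⅐)
m(x, h) = h + x (m(x, h) = (h + x) + 0 = h + x)
C = 26/7 (C = 4 - 2*(⅐ - 1*0) = 4 - 2*(⅐ + 0) = 4 - 2*⅐ = 4 - 2/7 = 26/7 ≈ 3.7143)
c(T, R) = 3 - 130*R/7 (c(T, R) = 3 + (-5*26/7)*R = 3 - 130*R/7)
(99 - 266) + c(-10, m(-1, 5)) = (99 - 266) + (3 - 130*(5 - 1)/7) = -167 + (3 - 130/7*4) = -167 + (3 - 520/7) = -167 - 499/7 = -1668/7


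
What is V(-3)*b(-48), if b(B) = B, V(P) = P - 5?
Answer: 384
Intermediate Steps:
V(P) = -5 + P
V(-3)*b(-48) = (-5 - 3)*(-48) = -8*(-48) = 384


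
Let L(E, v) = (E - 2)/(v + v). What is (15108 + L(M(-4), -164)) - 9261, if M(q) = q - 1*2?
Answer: 239728/41 ≈ 5847.0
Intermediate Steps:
M(q) = -2 + q (M(q) = q - 2 = -2 + q)
L(E, v) = (-2 + E)/(2*v) (L(E, v) = (-2 + E)/((2*v)) = (-2 + E)*(1/(2*v)) = (-2 + E)/(2*v))
(15108 + L(M(-4), -164)) - 9261 = (15108 + (½)*(-2 + (-2 - 4))/(-164)) - 9261 = (15108 + (½)*(-1/164)*(-2 - 6)) - 9261 = (15108 + (½)*(-1/164)*(-8)) - 9261 = (15108 + 1/41) - 9261 = 619429/41 - 9261 = 239728/41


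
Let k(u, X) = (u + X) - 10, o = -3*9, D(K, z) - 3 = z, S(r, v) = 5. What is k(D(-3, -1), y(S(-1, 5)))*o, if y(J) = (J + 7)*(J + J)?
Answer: -3024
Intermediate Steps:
D(K, z) = 3 + z
y(J) = 2*J*(7 + J) (y(J) = (7 + J)*(2*J) = 2*J*(7 + J))
o = -27
k(u, X) = -10 + X + u (k(u, X) = (X + u) - 10 = -10 + X + u)
k(D(-3, -1), y(S(-1, 5)))*o = (-10 + 2*5*(7 + 5) + (3 - 1))*(-27) = (-10 + 2*5*12 + 2)*(-27) = (-10 + 120 + 2)*(-27) = 112*(-27) = -3024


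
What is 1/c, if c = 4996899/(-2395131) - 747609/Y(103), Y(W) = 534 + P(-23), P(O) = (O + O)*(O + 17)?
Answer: -215561790/199407664441 ≈ -0.0010810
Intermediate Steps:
P(O) = 2*O*(17 + O) (P(O) = (2*O)*(17 + O) = 2*O*(17 + O))
Y(W) = 810 (Y(W) = 534 + 2*(-23)*(17 - 23) = 534 + 2*(-23)*(-6) = 534 + 276 = 810)
c = -199407664441/215561790 (c = 4996899/(-2395131) - 747609/810 = 4996899*(-1/2395131) - 747609*1/810 = -1665633/798377 - 249203/270 = -199407664441/215561790 ≈ -925.06)
1/c = 1/(-199407664441/215561790) = -215561790/199407664441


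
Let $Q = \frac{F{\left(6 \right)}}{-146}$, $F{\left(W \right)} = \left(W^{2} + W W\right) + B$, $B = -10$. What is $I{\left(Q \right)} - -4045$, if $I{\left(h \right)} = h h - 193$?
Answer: $\frac{20528269}{5329} \approx 3852.2$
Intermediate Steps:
$F{\left(W \right)} = -10 + 2 W^{2}$ ($F{\left(W \right)} = \left(W^{2} + W W\right) - 10 = \left(W^{2} + W^{2}\right) - 10 = 2 W^{2} - 10 = -10 + 2 W^{2}$)
$Q = - \frac{31}{73}$ ($Q = \frac{-10 + 2 \cdot 6^{2}}{-146} = \left(-10 + 2 \cdot 36\right) \left(- \frac{1}{146}\right) = \left(-10 + 72\right) \left(- \frac{1}{146}\right) = 62 \left(- \frac{1}{146}\right) = - \frac{31}{73} \approx -0.42466$)
$I{\left(h \right)} = -193 + h^{2}$ ($I{\left(h \right)} = h^{2} - 193 = -193 + h^{2}$)
$I{\left(Q \right)} - -4045 = \left(-193 + \left(- \frac{31}{73}\right)^{2}\right) - -4045 = \left(-193 + \frac{961}{5329}\right) + 4045 = - \frac{1027536}{5329} + 4045 = \frac{20528269}{5329}$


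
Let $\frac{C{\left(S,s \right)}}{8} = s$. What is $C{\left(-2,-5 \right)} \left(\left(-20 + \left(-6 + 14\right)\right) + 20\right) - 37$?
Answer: $-357$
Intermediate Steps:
$C{\left(S,s \right)} = 8 s$
$C{\left(-2,-5 \right)} \left(\left(-20 + \left(-6 + 14\right)\right) + 20\right) - 37 = 8 \left(-5\right) \left(\left(-20 + \left(-6 + 14\right)\right) + 20\right) - 37 = - 40 \left(\left(-20 + 8\right) + 20\right) - 37 = - 40 \left(-12 + 20\right) - 37 = \left(-40\right) 8 - 37 = -320 - 37 = -357$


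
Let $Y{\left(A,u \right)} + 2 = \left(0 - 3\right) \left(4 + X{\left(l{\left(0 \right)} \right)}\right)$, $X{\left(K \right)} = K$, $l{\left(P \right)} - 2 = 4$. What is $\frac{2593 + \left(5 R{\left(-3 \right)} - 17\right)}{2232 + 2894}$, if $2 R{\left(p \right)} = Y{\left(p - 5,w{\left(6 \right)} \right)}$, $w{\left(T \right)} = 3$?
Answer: $\frac{1248}{2563} \approx 0.48693$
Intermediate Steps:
$l{\left(P \right)} = 6$ ($l{\left(P \right)} = 2 + 4 = 6$)
$Y{\left(A,u \right)} = -32$ ($Y{\left(A,u \right)} = -2 + \left(0 - 3\right) \left(4 + 6\right) = -2 - 30 = -32$)
$R{\left(p \right)} = -16$ ($R{\left(p \right)} = \frac{1}{2} \left(-32\right) = -16$)
$\frac{2593 + \left(5 R{\left(-3 \right)} - 17\right)}{2232 + 2894} = \frac{2593 + \left(5 \left(-16\right) - 17\right)}{2232 + 2894} = \frac{2593 - 97}{5126} = \left(2593 - 97\right) \frac{1}{5126} = 2496 \cdot \frac{1}{5126} = \frac{1248}{2563}$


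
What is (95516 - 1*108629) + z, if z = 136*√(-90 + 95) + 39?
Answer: -13074 + 136*√5 ≈ -12770.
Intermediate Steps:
z = 39 + 136*√5 (z = 136*√5 + 39 = 39 + 136*√5 ≈ 343.11)
(95516 - 1*108629) + z = (95516 - 1*108629) + (39 + 136*√5) = (95516 - 108629) + (39 + 136*√5) = -13113 + (39 + 136*√5) = -13074 + 136*√5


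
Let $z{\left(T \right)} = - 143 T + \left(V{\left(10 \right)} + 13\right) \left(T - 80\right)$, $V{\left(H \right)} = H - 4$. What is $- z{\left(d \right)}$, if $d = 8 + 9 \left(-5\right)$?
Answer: $-3068$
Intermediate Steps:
$V{\left(H \right)} = -4 + H$
$d = -37$ ($d = 8 - 45 = -37$)
$z{\left(T \right)} = -1520 - 124 T$ ($z{\left(T \right)} = - 143 T + \left(\left(-4 + 10\right) + 13\right) \left(T - 80\right) = - 143 T + \left(6 + 13\right) \left(-80 + T\right) = - 143 T + 19 \left(-80 + T\right) = - 143 T + \left(-1520 + 19 T\right) = -1520 - 124 T$)
$- z{\left(d \right)} = - (-1520 - -4588) = - (-1520 + 4588) = \left(-1\right) 3068 = -3068$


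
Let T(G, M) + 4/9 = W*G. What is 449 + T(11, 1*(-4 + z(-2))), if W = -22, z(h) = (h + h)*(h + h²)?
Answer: 1859/9 ≈ 206.56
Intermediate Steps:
z(h) = 2*h*(h + h²) (z(h) = (2*h)*(h + h²) = 2*h*(h + h²))
T(G, M) = -4/9 - 22*G
449 + T(11, 1*(-4 + z(-2))) = 449 + (-4/9 - 22*11) = 449 + (-4/9 - 242) = 449 - 2182/9 = 1859/9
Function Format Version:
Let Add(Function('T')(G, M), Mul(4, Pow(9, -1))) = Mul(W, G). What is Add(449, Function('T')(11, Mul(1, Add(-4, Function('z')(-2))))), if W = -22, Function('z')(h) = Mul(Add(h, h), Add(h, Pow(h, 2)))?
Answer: Rational(1859, 9) ≈ 206.56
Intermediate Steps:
Function('z')(h) = Mul(2, h, Add(h, Pow(h, 2))) (Function('z')(h) = Mul(Mul(2, h), Add(h, Pow(h, 2))) = Mul(2, h, Add(h, Pow(h, 2))))
Function('T')(G, M) = Add(Rational(-4, 9), Mul(-22, G))
Add(449, Function('T')(11, Mul(1, Add(-4, Function('z')(-2))))) = Add(449, Add(Rational(-4, 9), Mul(-22, 11))) = Add(449, Add(Rational(-4, 9), -242)) = Add(449, Rational(-2182, 9)) = Rational(1859, 9)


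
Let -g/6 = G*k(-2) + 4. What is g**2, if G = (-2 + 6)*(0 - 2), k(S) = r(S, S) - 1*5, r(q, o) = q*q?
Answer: 5184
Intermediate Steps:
r(q, o) = q**2
k(S) = -5 + S**2 (k(S) = S**2 - 1*5 = S**2 - 5 = -5 + S**2)
G = -8 (G = 4*(-2) = -8)
g = -72 (g = -6*(-8*(-5 + (-2)**2) + 4) = -6*(-8*(-5 + 4) + 4) = -6*(-8*(-1) + 4) = -6*(8 + 4) = -6*12 = -72)
g**2 = (-72)**2 = 5184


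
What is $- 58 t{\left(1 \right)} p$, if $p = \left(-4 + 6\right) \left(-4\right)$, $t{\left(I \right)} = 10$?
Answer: $4640$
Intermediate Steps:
$p = -8$ ($p = 2 \left(-4\right) = -8$)
$- 58 t{\left(1 \right)} p = \left(-58\right) 10 \left(-8\right) = \left(-580\right) \left(-8\right) = 4640$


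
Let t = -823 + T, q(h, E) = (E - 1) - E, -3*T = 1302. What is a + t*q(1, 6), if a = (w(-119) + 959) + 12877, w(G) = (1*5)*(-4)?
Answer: 15073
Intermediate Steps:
T = -434 (T = -⅓*1302 = -434)
w(G) = -20 (w(G) = 5*(-4) = -20)
q(h, E) = -1 (q(h, E) = (-1 + E) - E = -1)
t = -1257 (t = -823 - 434 = -1257)
a = 13816 (a = (-20 + 959) + 12877 = 939 + 12877 = 13816)
a + t*q(1, 6) = 13816 - 1257*(-1) = 13816 + 1257 = 15073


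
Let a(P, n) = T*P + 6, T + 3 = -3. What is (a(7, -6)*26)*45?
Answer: -42120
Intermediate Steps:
T = -6 (T = -3 - 3 = -6)
a(P, n) = 6 - 6*P (a(P, n) = -6*P + 6 = 6 - 6*P)
(a(7, -6)*26)*45 = ((6 - 6*7)*26)*45 = ((6 - 42)*26)*45 = -36*26*45 = -936*45 = -42120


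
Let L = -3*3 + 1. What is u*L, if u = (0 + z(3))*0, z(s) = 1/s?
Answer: 0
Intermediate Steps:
L = -8 (L = -9 + 1 = -8)
u = 0 (u = (0 + 1/3)*0 = (0 + ⅓)*0 = (⅓)*0 = 0)
u*L = 0*(-8) = 0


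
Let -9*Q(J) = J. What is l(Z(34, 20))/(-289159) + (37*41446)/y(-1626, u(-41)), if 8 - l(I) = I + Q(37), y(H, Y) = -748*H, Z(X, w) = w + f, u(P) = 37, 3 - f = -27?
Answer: 39129881215/31031387244 ≈ 1.2610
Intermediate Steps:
f = 30 (f = 3 - 1*(-27) = 3 + 27 = 30)
Q(J) = -J/9
Z(X, w) = 30 + w (Z(X, w) = w + 30 = 30 + w)
l(I) = 109/9 - I (l(I) = 8 - (I - ⅑*37) = 8 - (I - 37/9) = 8 - (-37/9 + I) = 8 + (37/9 - I) = 109/9 - I)
l(Z(34, 20))/(-289159) + (37*41446)/y(-1626, u(-41)) = (109/9 - (30 + 20))/(-289159) + (37*41446)/((-748*(-1626))) = (109/9 - 1*50)*(-1/289159) + 1533502/1216248 = (109/9 - 50)*(-1/289159) + 1533502*(1/1216248) = -341/9*(-1/289159) + 45103/35772 = 341/2602431 + 45103/35772 = 39129881215/31031387244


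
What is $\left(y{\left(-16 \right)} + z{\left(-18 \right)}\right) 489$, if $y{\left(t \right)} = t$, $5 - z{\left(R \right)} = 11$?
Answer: $-10758$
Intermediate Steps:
$z{\left(R \right)} = -6$ ($z{\left(R \right)} = 5 - 11 = -6$)
$\left(y{\left(-16 \right)} + z{\left(-18 \right)}\right) 489 = \left(-16 - 6\right) 489 = \left(-22\right) 489 = -10758$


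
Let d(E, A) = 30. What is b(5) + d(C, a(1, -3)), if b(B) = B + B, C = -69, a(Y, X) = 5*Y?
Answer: 40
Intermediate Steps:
b(B) = 2*B
b(5) + d(C, a(1, -3)) = 2*5 + 30 = 10 + 30 = 40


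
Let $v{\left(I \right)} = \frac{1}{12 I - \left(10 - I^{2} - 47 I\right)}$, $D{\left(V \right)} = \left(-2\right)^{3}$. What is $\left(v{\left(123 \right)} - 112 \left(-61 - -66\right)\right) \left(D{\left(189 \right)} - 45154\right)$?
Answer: $\frac{282952552779}{11188} \approx 2.5291 \cdot 10^{7}$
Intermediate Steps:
$D{\left(V \right)} = -8$
$v{\left(I \right)} = \frac{1}{-10 + I^{2} + 59 I}$ ($v{\left(I \right)} = \frac{1}{12 I + \left(-10 + I^{2} + 47 I\right)} = \frac{1}{-10 + I^{2} + 59 I}$)
$\left(v{\left(123 \right)} - 112 \left(-61 - -66\right)\right) \left(D{\left(189 \right)} - 45154\right) = \left(\frac{1}{-10 + 123^{2} + 59 \cdot 123} - 112 \left(-61 - -66\right)\right) \left(-8 - 45154\right) = \left(\frac{1}{-10 + 15129 + 7257} - 112 \left(-61 + 66\right)\right) \left(-45162\right) = \left(\frac{1}{22376} - 560\right) \left(-45162\right) = \left(- \frac{12530559}{22376}\right) \left(-45162\right) = \frac{282952552779}{11188}$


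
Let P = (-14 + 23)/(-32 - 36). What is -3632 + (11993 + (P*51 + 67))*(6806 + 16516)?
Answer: 562204529/2 ≈ 2.8110e+8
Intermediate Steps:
P = -9/68 (P = 9/(-68) = 9*(-1/68) = -9/68 ≈ -0.13235)
-3632 + (11993 + (P*51 + 67))*(6806 + 16516) = -3632 + (11993 + (-9/68*51 + 67))*(6806 + 16516) = -3632 + (11993 + (-27/4 + 67))*23322 = -3632 + (11993 + 241/4)*23322 = -3632 + (48213/4)*23322 = -3632 + 562211793/2 = 562204529/2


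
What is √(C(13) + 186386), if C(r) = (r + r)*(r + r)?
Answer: √187062 ≈ 432.51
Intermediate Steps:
C(r) = 4*r² (C(r) = (2*r)*(2*r) = 4*r²)
√(C(13) + 186386) = √(4*13² + 186386) = √(4*169 + 186386) = √(676 + 186386) = √187062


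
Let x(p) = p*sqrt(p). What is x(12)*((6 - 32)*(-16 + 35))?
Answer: -11856*sqrt(3) ≈ -20535.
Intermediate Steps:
x(p) = p**(3/2)
x(12)*((6 - 32)*(-16 + 35)) = 12**(3/2)*((6 - 32)*(-16 + 35)) = (24*sqrt(3))*(-26*19) = (24*sqrt(3))*(-494) = -11856*sqrt(3)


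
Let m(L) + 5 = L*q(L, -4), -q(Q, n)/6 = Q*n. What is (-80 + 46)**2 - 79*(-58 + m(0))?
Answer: 6133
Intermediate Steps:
q(Q, n) = -6*Q*n
m(L) = -5 + 24*L**2 (m(L) = -5 + L*(-6*L*(-4)) = -5 + L*(24*L) = -5 + 24*L**2)
(-80 + 46)**2 - 79*(-58 + m(0)) = (-80 + 46)**2 - 79*(-58 + (-5 + 24*0**2)) = (-34)**2 - 79*(-58 + (-5 + 24*0)) = 1156 - 79*(-58 + (-5 + 0)) = 1156 - 79*(-58 - 5) = 1156 - 79*(-63) = 1156 + 4977 = 6133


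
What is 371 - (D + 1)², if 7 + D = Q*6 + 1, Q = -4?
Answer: -470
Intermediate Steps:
D = -30 (D = -7 + (-4*6 + 1) = -7 + (-24 + 1) = -7 - 23 = -30)
371 - (D + 1)² = 371 - (-30 + 1)² = 371 - 1*(-29)² = 371 - 1*841 = 371 - 841 = -470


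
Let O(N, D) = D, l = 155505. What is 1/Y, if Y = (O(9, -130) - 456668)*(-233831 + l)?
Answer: 1/35779160148 ≈ 2.7949e-11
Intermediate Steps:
Y = 35779160148 (Y = (-130 - 456668)*(-233831 + 155505) = -456798*(-78326) = 35779160148)
1/Y = 1/35779160148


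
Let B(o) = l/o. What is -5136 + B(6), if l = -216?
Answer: -5172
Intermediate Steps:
B(o) = -216/o
-5136 + B(6) = -5136 - 216/6 = -5136 - 216*1/6 = -5136 - 36 = -5172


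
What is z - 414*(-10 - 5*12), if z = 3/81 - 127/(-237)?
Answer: 61815562/2133 ≈ 28981.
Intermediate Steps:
z = 1222/2133 (z = 3*(1/81) - 127*(-1/237) = 1/27 + 127/237 = 1222/2133 ≈ 0.57290)
z - 414*(-10 - 5*12) = 1222/2133 - 414*(-10 - 5*12) = 1222/2133 - 414*(-10 - 60) = 1222/2133 - 414*(-70) = 1222/2133 + 28980 = 61815562/2133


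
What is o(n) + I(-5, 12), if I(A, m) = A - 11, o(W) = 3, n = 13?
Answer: -13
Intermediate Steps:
I(A, m) = -11 + A
o(n) + I(-5, 12) = 3 + (-11 - 5) = 3 - 16 = -13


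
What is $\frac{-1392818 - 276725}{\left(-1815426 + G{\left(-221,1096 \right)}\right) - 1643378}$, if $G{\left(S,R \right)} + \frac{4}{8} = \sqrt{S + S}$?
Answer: $\frac{23098491365374}{47853314278649} + \frac{6678172 i \sqrt{442}}{47853314278649} \approx 0.48269 + 2.934 \cdot 10^{-6} i$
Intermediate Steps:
$G{\left(S,R \right)} = - \frac{1}{2} + \sqrt{2} \sqrt{S}$ ($G{\left(S,R \right)} = - \frac{1}{2} + \sqrt{S + S} = - \frac{1}{2} + \sqrt{2 S} = - \frac{1}{2} + \sqrt{2} \sqrt{S}$)
$\frac{-1392818 - 276725}{\left(-1815426 + G{\left(-221,1096 \right)}\right) - 1643378} = \frac{-1392818 - 276725}{\left(-1815426 - \left(\frac{1}{2} - \sqrt{2} \sqrt{-221}\right)\right) - 1643378} = - \frac{1669543}{\left(-1815426 - \left(\frac{1}{2} - \sqrt{2} i \sqrt{221}\right)\right) - 1643378} = - \frac{1669543}{\left(-1815426 - \left(\frac{1}{2} - i \sqrt{442}\right)\right) - 1643378} = - \frac{1669543}{\left(- \frac{3630853}{2} + i \sqrt{442}\right) - 1643378} = - \frac{1669543}{- \frac{6917609}{2} + i \sqrt{442}}$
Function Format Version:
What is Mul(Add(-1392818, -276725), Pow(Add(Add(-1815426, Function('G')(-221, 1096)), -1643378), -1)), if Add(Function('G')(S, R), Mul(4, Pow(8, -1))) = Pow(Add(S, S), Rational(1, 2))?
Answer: Add(Rational(23098491365374, 47853314278649), Mul(Rational(6678172, 47853314278649), I, Pow(442, Rational(1, 2)))) ≈ Add(0.48269, Mul(2.9340e-6, I))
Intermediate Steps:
Function('G')(S, R) = Add(Rational(-1, 2), Mul(Pow(2, Rational(1, 2)), Pow(S, Rational(1, 2)))) (Function('G')(S, R) = Add(Rational(-1, 2), Pow(Add(S, S), Rational(1, 2))) = Add(Rational(-1, 2), Pow(Mul(2, S), Rational(1, 2))) = Add(Rational(-1, 2), Mul(Pow(2, Rational(1, 2)), Pow(S, Rational(1, 2)))))
Mul(Add(-1392818, -276725), Pow(Add(Add(-1815426, Function('G')(-221, 1096)), -1643378), -1)) = Mul(Add(-1392818, -276725), Pow(Add(Add(-1815426, Add(Rational(-1, 2), Mul(Pow(2, Rational(1, 2)), Pow(-221, Rational(1, 2))))), -1643378), -1)) = Mul(-1669543, Pow(Add(Add(-1815426, Add(Rational(-1, 2), Mul(Pow(2, Rational(1, 2)), Mul(I, Pow(221, Rational(1, 2)))))), -1643378), -1)) = Mul(-1669543, Pow(Add(Add(-1815426, Add(Rational(-1, 2), Mul(I, Pow(442, Rational(1, 2))))), -1643378), -1)) = Mul(-1669543, Pow(Add(Add(Rational(-3630853, 2), Mul(I, Pow(442, Rational(1, 2)))), -1643378), -1)) = Mul(-1669543, Pow(Add(Rational(-6917609, 2), Mul(I, Pow(442, Rational(1, 2)))), -1))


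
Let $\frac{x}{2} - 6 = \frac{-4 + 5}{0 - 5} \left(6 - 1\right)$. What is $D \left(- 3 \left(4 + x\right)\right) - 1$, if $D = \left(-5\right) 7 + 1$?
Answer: $1427$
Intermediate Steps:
$x = 10$ ($x = 12 + 2 \frac{-4 + 5}{0 - 5} \left(6 - 1\right) = 12 + 2 \cdot 1 \frac{1}{-5} \cdot 5 = 12 + 2 \cdot 1 \left(- \frac{1}{5}\right) 5 = 12 + 2 \left(\left(- \frac{1}{5}\right) 5\right) = 12 + 2 \left(-1\right) = 12 - 2 = 10$)
$D = -34$ ($D = -35 + 1 = -34$)
$D \left(- 3 \left(4 + x\right)\right) - 1 = - 34 \left(- 3 \left(4 + 10\right)\right) - 1 = - 34 \left(\left(-3\right) 14\right) - 1 = \left(-34\right) \left(-42\right) - 1 = 1428 - 1 = 1427$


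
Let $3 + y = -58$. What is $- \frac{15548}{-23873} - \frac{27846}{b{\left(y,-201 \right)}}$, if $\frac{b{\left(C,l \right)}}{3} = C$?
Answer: $\frac{222537614}{1456253} \approx 152.82$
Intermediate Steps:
$y = -61$ ($y = -3 - 58 = -61$)
$b{\left(C,l \right)} = 3 C$
$- \frac{15548}{-23873} - \frac{27846}{b{\left(y,-201 \right)}} = - \frac{15548}{-23873} - \frac{27846}{3 \left(-61\right)} = \left(-15548\right) \left(- \frac{1}{23873}\right) - \frac{27846}{-183} = \frac{15548}{23873} - - \frac{9282}{61} = \frac{15548}{23873} + \frac{9282}{61} = \frac{222537614}{1456253}$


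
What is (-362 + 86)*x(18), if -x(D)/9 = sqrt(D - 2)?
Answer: 9936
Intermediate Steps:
x(D) = -9*sqrt(-2 + D) (x(D) = -9*sqrt(D - 2) = -9*sqrt(-2 + D))
(-362 + 86)*x(18) = (-362 + 86)*(-9*sqrt(-2 + 18)) = -(-2484)*sqrt(16) = -(-2484)*4 = -276*(-36) = 9936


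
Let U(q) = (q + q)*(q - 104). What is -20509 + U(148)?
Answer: -7485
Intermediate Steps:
U(q) = 2*q*(-104 + q) (U(q) = (2*q)*(-104 + q) = 2*q*(-104 + q))
-20509 + U(148) = -20509 + 2*148*(-104 + 148) = -20509 + 2*148*44 = -20509 + 13024 = -7485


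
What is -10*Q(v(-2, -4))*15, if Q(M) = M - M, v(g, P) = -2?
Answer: 0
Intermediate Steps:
Q(M) = 0
-10*Q(v(-2, -4))*15 = -10*0*15 = 0*15 = 0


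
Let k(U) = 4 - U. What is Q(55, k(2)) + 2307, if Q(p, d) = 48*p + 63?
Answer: 5010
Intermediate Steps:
Q(p, d) = 63 + 48*p
Q(55, k(2)) + 2307 = (63 + 48*55) + 2307 = (63 + 2640) + 2307 = 2703 + 2307 = 5010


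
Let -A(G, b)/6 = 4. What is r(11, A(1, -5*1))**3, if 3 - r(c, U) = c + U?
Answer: 4096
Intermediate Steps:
A(G, b) = -24 (A(G, b) = -6*4 = -24)
r(c, U) = 3 - U - c (r(c, U) = 3 - (c + U) = 3 - (U + c) = 3 + (-U - c) = 3 - U - c)
r(11, A(1, -5*1))**3 = (3 - 1*(-24) - 1*11)**3 = (3 + 24 - 11)**3 = 16**3 = 4096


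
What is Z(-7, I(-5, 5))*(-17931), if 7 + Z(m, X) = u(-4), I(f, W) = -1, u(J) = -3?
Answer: 179310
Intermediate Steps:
Z(m, X) = -10 (Z(m, X) = -7 - 3 = -10)
Z(-7, I(-5, 5))*(-17931) = -10*(-17931) = 179310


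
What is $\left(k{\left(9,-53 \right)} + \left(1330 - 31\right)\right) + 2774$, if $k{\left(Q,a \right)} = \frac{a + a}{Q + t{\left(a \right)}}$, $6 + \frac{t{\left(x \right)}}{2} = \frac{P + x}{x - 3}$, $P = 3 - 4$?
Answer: $\frac{62579}{15} \approx 4171.9$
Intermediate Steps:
$P = -1$ ($P = 3 - 4 = -1$)
$t{\left(x \right)} = -12 + \frac{2 \left(-1 + x\right)}{-3 + x}$ ($t{\left(x \right)} = -12 + 2 \frac{-1 + x}{x - 3} = -12 + 2 \frac{-1 + x}{-3 + x} = -12 + \frac{2 \left(-1 + x\right)}{-3 + x}$)
$k{\left(Q,a \right)} = \frac{2 a}{Q + \frac{2 \left(17 - 5 a\right)}{-3 + a}}$ ($k{\left(Q,a \right)} = \frac{a + a}{Q + \frac{2 \left(17 - 5 a\right)}{-3 + a}} = \frac{2 a}{Q + \frac{2 \left(17 - 5 a\right)}{-3 + a}}$)
$\left(k{\left(9,-53 \right)} + \left(1330 - 31\right)\right) + 2774 = \left(2 \left(-53\right) \frac{1}{34 - -530 + 9 \left(-3 - 53\right)} \left(-3 - 53\right) + \left(1330 - 31\right)\right) + 2774 = \left(2 \left(-53\right) \frac{1}{34 + 530 + 9 \left(-56\right)} \left(-56\right) + \left(1330 - 31\right)\right) + 2774 = \left(2 \left(-53\right) \frac{1}{34 + 530 - 504} \left(-56\right) + 1299\right) + 2774 = \left(2 \left(-53\right) \frac{1}{60} \left(-56\right) + 1299\right) + 2774 = \left(\frac{1484}{15} + 1299\right) + 2774 = \frac{20969}{15} + 2774 = \frac{62579}{15}$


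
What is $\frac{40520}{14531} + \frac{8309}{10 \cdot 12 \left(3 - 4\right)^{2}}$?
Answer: $\frac{125600479}{1743720} \approx 72.03$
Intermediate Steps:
$\frac{40520}{14531} + \frac{8309}{10 \cdot 12 \left(3 - 4\right)^{2}} = 40520 \cdot \frac{1}{14531} + \frac{8309}{120 \left(-1\right)^{2}} = \frac{40520}{14531} + \frac{8309}{120 \cdot 1} = \frac{40520}{14531} + \frac{8309}{120} = \frac{125600479}{1743720}$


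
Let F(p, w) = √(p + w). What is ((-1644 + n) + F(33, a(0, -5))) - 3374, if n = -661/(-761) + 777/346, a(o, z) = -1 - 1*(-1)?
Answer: -1320449505/263306 + √33 ≈ -5009.1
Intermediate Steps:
a(o, z) = 0 (a(o, z) = -1 + 1 = 0)
n = 820003/263306 (n = -661*(-1/761) + 777*(1/346) = 661/761 + 777/346 = 820003/263306 ≈ 3.1143)
((-1644 + n) + F(33, a(0, -5))) - 3374 = ((-1644 + 820003/263306) + √(33 + 0)) - 3374 = (-432055061/263306 + √33) - 3374 = -1320449505/263306 + √33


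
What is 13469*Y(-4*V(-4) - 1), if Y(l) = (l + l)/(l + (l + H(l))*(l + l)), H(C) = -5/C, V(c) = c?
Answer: 80814/91 ≈ 888.07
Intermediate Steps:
Y(l) = 2*l/(l + 2*l*(l - 5/l)) (Y(l) = (l + l)/(l + (l - 5/l)*(l + l)) = (2*l)/(l + (l - 5/l)*(2*l)) = (2*l)/(l + 2*l*(l - 5/l)) = 2*l/(l + 2*l*(l - 5/l)))
13469*Y(-4*V(-4) - 1) = 13469*(2*(-4*(-4) - 1)/(-10 + (-4*(-4) - 1)*(1 + 2*(-4*(-4) - 1)))) = 13469*(2*(16 - 1)/(-10 + (16 - 1)*(1 + 2*(16 - 1)))) = 13469*(2*15/(-10 + 15*(1 + 2*15))) = 13469*(2*15/(-10 + 15*(1 + 30))) = 13469*(2*15/(-10 + 15*31)) = 13469*(2*15/(-10 + 465)) = 13469*(2*15/455) = 13469*(2*15*(1/455)) = 13469*(6/91) = 80814/91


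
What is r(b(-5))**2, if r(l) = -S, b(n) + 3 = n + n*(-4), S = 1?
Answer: 1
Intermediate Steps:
b(n) = -3 - 3*n (b(n) = -3 + (n + n*(-4)) = -3 + (n - 4*n) = -3 - 3*n)
r(l) = -1 (r(l) = -1*1 = -1)
r(b(-5))**2 = (-1)**2 = 1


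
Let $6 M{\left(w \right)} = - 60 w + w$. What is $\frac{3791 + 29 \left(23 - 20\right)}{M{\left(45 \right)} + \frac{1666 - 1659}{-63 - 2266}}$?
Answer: $- \frac{18063724}{2061179} \approx -8.7638$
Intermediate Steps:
$M{\left(w \right)} = - \frac{59 w}{6}$ ($M{\left(w \right)} = \frac{- 60 w + w}{6} = \frac{\left(-59\right) w}{6} = - \frac{59 w}{6}$)
$\frac{3791 + 29 \left(23 - 20\right)}{M{\left(45 \right)} + \frac{1666 - 1659}{-63 - 2266}} = \frac{3791 + 29 \left(23 - 20\right)}{\left(- \frac{59}{6}\right) 45 + \frac{1666 - 1659}{-63 - 2266}} = \frac{3791 + 29 \cdot 3}{- \frac{885}{2} + \frac{7}{-2329}} = \frac{3791 + 87}{- \frac{885}{2} + 7 \left(- \frac{1}{2329}\right)} = \frac{3878}{- \frac{885}{2} - \frac{7}{2329}} = \frac{3878}{- \frac{2061179}{4658}} = 3878 \left(- \frac{4658}{2061179}\right) = - \frac{18063724}{2061179}$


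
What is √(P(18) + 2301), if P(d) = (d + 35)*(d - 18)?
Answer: √2301 ≈ 47.969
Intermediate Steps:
P(d) = (-18 + d)*(35 + d) (P(d) = (35 + d)*(-18 + d) = (-18 + d)*(35 + d))
√(P(18) + 2301) = √((-630 + 18² + 17*18) + 2301) = √((-630 + 324 + 306) + 2301) = √(0 + 2301) = √2301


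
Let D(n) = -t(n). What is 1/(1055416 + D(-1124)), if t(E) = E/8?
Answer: 2/2111113 ≈ 9.4737e-7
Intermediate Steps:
t(E) = E/8 (t(E) = E*(1/8) = E/8)
D(n) = -n/8
1/(1055416 + D(-1124)) = 1/(1055416 - 1/8*(-1124)) = 1/(1055416 + 281/2) = 1/(2111113/2) = 2/2111113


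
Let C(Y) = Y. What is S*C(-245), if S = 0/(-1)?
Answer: 0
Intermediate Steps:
S = 0 (S = 0*(-1) = 0)
S*C(-245) = 0*(-245) = 0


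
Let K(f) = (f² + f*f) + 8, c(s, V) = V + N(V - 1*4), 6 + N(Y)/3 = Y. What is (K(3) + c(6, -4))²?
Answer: 400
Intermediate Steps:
N(Y) = -18 + 3*Y
c(s, V) = -30 + 4*V (c(s, V) = V + (-18 + 3*(V - 1*4)) = V + (-18 + 3*(V - 4)) = V + (-18 + 3*(-4 + V)) = V + (-18 + (-12 + 3*V)) = V + (-30 + 3*V) = -30 + 4*V)
K(f) = 8 + 2*f² (K(f) = (f² + f²) + 8 = 2*f² + 8 = 8 + 2*f²)
(K(3) + c(6, -4))² = ((8 + 2*3²) + (-30 + 4*(-4)))² = ((8 + 2*9) + (-30 - 16))² = ((8 + 18) - 46)² = (26 - 46)² = (-20)² = 400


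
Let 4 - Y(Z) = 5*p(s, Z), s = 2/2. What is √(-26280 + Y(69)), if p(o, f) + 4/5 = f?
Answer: I*√26617 ≈ 163.15*I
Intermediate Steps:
s = 1 (s = 2*(½) = 1)
p(o, f) = -⅘ + f
Y(Z) = 8 - 5*Z (Y(Z) = 4 - 5*(-⅘ + Z) = 4 - (-4 + 5*Z) = 4 + (4 - 5*Z) = 8 - 5*Z)
√(-26280 + Y(69)) = √(-26280 + (8 - 5*69)) = √(-26280 + (8 - 345)) = √(-26280 - 337) = √(-26617) = I*√26617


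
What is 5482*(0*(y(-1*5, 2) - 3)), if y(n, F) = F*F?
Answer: 0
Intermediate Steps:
y(n, F) = F**2
5482*(0*(y(-1*5, 2) - 3)) = 5482*(0*(2**2 - 3)) = 5482*(0*(4 - 3)) = 5482*(0*1) = 5482*0 = 0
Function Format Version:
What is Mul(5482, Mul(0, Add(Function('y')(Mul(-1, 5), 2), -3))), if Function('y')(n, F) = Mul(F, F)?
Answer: 0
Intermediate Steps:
Function('y')(n, F) = Pow(F, 2)
Mul(5482, Mul(0, Add(Function('y')(Mul(-1, 5), 2), -3))) = Mul(5482, Mul(0, Add(Pow(2, 2), -3))) = Mul(5482, Mul(0, Add(4, -3))) = Mul(5482, Mul(0, 1)) = Mul(5482, 0) = 0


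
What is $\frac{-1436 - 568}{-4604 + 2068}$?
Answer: $\frac{501}{634} \approx 0.79022$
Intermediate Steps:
$\frac{-1436 - 568}{-4604 + 2068} = - \frac{2004}{-2536} = \left(-2004\right) \left(- \frac{1}{2536}\right) = \frac{501}{634}$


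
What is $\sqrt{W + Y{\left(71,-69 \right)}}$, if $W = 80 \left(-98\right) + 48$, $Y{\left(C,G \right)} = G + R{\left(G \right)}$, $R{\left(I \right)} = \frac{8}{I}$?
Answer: $\frac{i \sqrt{37426773}}{69} \approx 88.663 i$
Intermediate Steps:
$Y{\left(C,G \right)} = G + \frac{8}{G}$
$W = -7792$ ($W = -7840 + 48 = -7792$)
$\sqrt{W + Y{\left(71,-69 \right)}} = \sqrt{-7792 - \left(69 - \frac{8}{-69}\right)} = \sqrt{-7792 + \left(-69 + 8 \left(- \frac{1}{69}\right)\right)} = \sqrt{-7792 - \frac{4769}{69}} = \sqrt{- \frac{542417}{69}} = \frac{i \sqrt{37426773}}{69}$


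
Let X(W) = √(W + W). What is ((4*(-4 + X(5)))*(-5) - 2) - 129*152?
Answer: -19530 - 20*√10 ≈ -19593.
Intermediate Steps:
X(W) = √2*√W (X(W) = √(2*W) = √2*√W)
((4*(-4 + X(5)))*(-5) - 2) - 129*152 = ((4*(-4 + √2*√5))*(-5) - 2) - 129*152 = ((4*(-4 + √10))*(-5) - 2) - 19608 = ((-16 + 4*√10)*(-5) - 2) - 19608 = ((80 - 20*√10) - 2) - 19608 = (78 - 20*√10) - 19608 = -19530 - 20*√10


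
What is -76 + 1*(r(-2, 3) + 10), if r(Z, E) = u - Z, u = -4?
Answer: -68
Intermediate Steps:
r(Z, E) = -4 - Z
-76 + 1*(r(-2, 3) + 10) = -76 + 1*((-4 - 1*(-2)) + 10) = -76 + 1*((-4 + 2) + 10) = -76 + 1*(-2 + 10) = -76 + 1*8 = -76 + 8 = -68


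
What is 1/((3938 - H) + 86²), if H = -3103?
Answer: 1/14437 ≈ 6.9266e-5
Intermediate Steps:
1/((3938 - H) + 86²) = 1/((3938 - 1*(-3103)) + 86²) = 1/((3938 + 3103) + 7396) = 1/(7041 + 7396) = 1/14437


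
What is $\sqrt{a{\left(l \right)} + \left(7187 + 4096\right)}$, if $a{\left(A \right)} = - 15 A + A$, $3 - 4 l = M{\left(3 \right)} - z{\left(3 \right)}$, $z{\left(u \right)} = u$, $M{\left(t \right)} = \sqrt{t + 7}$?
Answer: $\frac{\sqrt{45048 + 14 \sqrt{10}}}{2} \approx 106.17$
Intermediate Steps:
$M{\left(t \right)} = \sqrt{7 + t}$
$l = \frac{3}{2} - \frac{\sqrt{10}}{4}$ ($l = \frac{3}{4} - \frac{\sqrt{7 + 3} - 3}{4} = \frac{3}{4} - \frac{\sqrt{10} - 3}{4} = \frac{3}{4} - \frac{-3 + \sqrt{10}}{4} = \frac{3}{4} + \left(\frac{3}{4} - \frac{\sqrt{10}}{4}\right) = \frac{3}{2} - \frac{\sqrt{10}}{4} \approx 0.70943$)
$a{\left(A \right)} = - 14 A$
$\sqrt{a{\left(l \right)} + \left(7187 + 4096\right)} = \sqrt{- 14 \left(\frac{3}{2} - \frac{\sqrt{10}}{4}\right) + \left(7187 + 4096\right)} = \sqrt{\left(-21 + \frac{7 \sqrt{10}}{2}\right) + 11283} = \sqrt{11262 + \frac{7 \sqrt{10}}{2}}$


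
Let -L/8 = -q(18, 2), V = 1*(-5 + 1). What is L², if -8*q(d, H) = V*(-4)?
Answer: 256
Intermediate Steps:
V = -4 (V = 1*(-4) = -4)
q(d, H) = -2 (q(d, H) = -(-1)*(-4)/2 = -⅛*16 = -2)
L = -16 (L = -(-8)*(-2) = -8*2 = -16)
L² = (-16)² = 256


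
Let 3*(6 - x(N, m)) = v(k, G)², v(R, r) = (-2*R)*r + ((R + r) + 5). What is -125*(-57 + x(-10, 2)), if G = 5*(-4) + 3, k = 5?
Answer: 3340250/3 ≈ 1.1134e+6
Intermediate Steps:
G = -17 (G = -20 + 3 = -17)
v(R, r) = 5 + R + r - 2*R*r (v(R, r) = -2*R*r + (5 + R + r) = 5 + R + r - 2*R*r)
x(N, m) = -26551/3 (x(N, m) = 6 - (5 + 5 - 17 - 2*5*(-17))²/3 = 6 - (5 + 5 - 17 + 170)²/3 = 6 - ⅓*163² = 6 - ⅓*26569 = 6 - 26569/3 = -26551/3)
-125*(-57 + x(-10, 2)) = -125*(-57 - 26551/3) = -125*(-26722/3) = 3340250/3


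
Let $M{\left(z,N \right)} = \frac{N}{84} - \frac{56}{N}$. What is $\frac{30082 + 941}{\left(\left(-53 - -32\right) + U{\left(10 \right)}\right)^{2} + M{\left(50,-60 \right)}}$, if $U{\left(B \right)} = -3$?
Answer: $\frac{3257415}{60503} \approx 53.839$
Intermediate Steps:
$M{\left(z,N \right)} = - \frac{56}{N} + \frac{N}{84}$ ($M{\left(z,N \right)} = N \frac{1}{84} - \frac{56}{N} = \frac{N}{84} - \frac{56}{N} = - \frac{56}{N} + \frac{N}{84}$)
$\frac{30082 + 941}{\left(\left(-53 - -32\right) + U{\left(10 \right)}\right)^{2} + M{\left(50,-60 \right)}} = \frac{30082 + 941}{\left(\left(-53 - -32\right) - 3\right)^{2} + \left(- \frac{56}{-60} + \frac{1}{84} \left(-60\right)\right)} = \frac{31023}{\left(\left(-53 + 32\right) - 3\right)^{2} - - \frac{23}{105}} = \frac{31023}{\left(-21 - 3\right)^{2} + \left(\frac{14}{15} - \frac{5}{7}\right)} = \frac{31023}{\left(-24\right)^{2} + \frac{23}{105}} = \frac{31023}{576 + \frac{23}{105}} = \frac{31023}{\frac{60503}{105}} = 31023 \cdot \frac{105}{60503} = \frac{3257415}{60503}$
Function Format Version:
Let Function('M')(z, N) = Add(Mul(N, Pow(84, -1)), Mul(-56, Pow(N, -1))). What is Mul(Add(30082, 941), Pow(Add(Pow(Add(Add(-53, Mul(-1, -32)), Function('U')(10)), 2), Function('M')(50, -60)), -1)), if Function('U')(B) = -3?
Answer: Rational(3257415, 60503) ≈ 53.839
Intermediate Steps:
Function('M')(z, N) = Add(Mul(-56, Pow(N, -1)), Mul(Rational(1, 84), N)) (Function('M')(z, N) = Add(Mul(N, Rational(1, 84)), Mul(-56, Pow(N, -1))) = Add(Mul(Rational(1, 84), N), Mul(-56, Pow(N, -1))) = Add(Mul(-56, Pow(N, -1)), Mul(Rational(1, 84), N)))
Mul(Add(30082, 941), Pow(Add(Pow(Add(Add(-53, Mul(-1, -32)), Function('U')(10)), 2), Function('M')(50, -60)), -1)) = Mul(Add(30082, 941), Pow(Add(Pow(Add(Add(-53, Mul(-1, -32)), -3), 2), Add(Mul(-56, Pow(-60, -1)), Mul(Rational(1, 84), -60))), -1)) = Mul(31023, Pow(Add(Pow(Add(Add(-53, 32), -3), 2), Add(Mul(-56, Rational(-1, 60)), Rational(-5, 7))), -1)) = Mul(31023, Pow(Add(Pow(Add(-21, -3), 2), Add(Rational(14, 15), Rational(-5, 7))), -1)) = Mul(31023, Pow(Add(Pow(-24, 2), Rational(23, 105)), -1)) = Mul(31023, Pow(Add(576, Rational(23, 105)), -1)) = Mul(31023, Pow(Rational(60503, 105), -1)) = Mul(31023, Rational(105, 60503)) = Rational(3257415, 60503)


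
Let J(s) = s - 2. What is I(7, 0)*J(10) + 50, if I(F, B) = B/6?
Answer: 50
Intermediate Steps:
I(F, B) = B/6 (I(F, B) = B*(⅙) = B/6)
J(s) = -2 + s
I(7, 0)*J(10) + 50 = ((⅙)*0)*(-2 + 10) + 50 = 0*8 + 50 = 0 + 50 = 50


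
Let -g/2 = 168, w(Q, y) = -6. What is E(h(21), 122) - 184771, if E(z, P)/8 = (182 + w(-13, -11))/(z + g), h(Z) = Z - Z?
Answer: -3880279/21 ≈ -1.8478e+5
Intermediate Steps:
h(Z) = 0
g = -336 (g = -2*168 = -336)
E(z, P) = 1408/(-336 + z) (E(z, P) = 8*((182 - 6)/(z - 336)) = 8*(176/(-336 + z)) = 1408/(-336 + z))
E(h(21), 122) - 184771 = 1408/(-336 + 0) - 184771 = 1408/(-336) - 184771 = 1408*(-1/336) - 184771 = -88/21 - 184771 = -3880279/21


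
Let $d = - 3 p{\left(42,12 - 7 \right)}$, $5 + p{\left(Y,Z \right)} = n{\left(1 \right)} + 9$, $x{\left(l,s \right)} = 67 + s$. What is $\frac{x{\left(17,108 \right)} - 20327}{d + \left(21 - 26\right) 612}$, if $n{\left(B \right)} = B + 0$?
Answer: $\frac{20152}{3075} \approx 6.5535$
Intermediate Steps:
$n{\left(B \right)} = B$
$p{\left(Y,Z \right)} = 5$ ($p{\left(Y,Z \right)} = -5 + \left(1 + 9\right) = -5 + 10 = 5$)
$d = -15$ ($d = \left(-3\right) 5 = -15$)
$\frac{x{\left(17,108 \right)} - 20327}{d + \left(21 - 26\right) 612} = \frac{\left(67 + 108\right) - 20327}{-15 + \left(21 - 26\right) 612} = \frac{175 - 20327}{-15 - 3060} = - \frac{20152}{-15 - 3060} = - \frac{20152}{-3075} = \left(-20152\right) \left(- \frac{1}{3075}\right) = \frac{20152}{3075}$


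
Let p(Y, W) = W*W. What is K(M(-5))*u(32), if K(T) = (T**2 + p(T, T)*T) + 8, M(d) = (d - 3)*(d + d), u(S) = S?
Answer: 16589056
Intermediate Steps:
p(Y, W) = W**2
M(d) = 2*d*(-3 + d) (M(d) = (-3 + d)*(2*d) = 2*d*(-3 + d))
K(T) = 8 + T**2 + T**3 (K(T) = (T**2 + T**2*T) + 8 = (T**2 + T**3) + 8 = 8 + T**2 + T**3)
K(M(-5))*u(32) = (8 + (2*(-5)*(-3 - 5))**2 + (2*(-5)*(-3 - 5))**3)*32 = (8 + (2*(-5)*(-8))**2 + (2*(-5)*(-8))**3)*32 = (8 + 80**2 + 80**3)*32 = (8 + 6400 + 512000)*32 = 518408*32 = 16589056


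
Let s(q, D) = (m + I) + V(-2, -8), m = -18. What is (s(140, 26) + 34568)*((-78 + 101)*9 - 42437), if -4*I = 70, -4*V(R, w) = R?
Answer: -1458328590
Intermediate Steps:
V(R, w) = -R/4
I = -35/2 (I = -1/4*70 = -35/2 ≈ -17.500)
s(q, D) = -35 (s(q, D) = (-18 - 35/2) - 1/4*(-2) = -71/2 + 1/2 = -35)
(s(140, 26) + 34568)*((-78 + 101)*9 - 42437) = (-35 + 34568)*((-78 + 101)*9 - 42437) = 34533*(23*9 - 42437) = 34533*(207 - 42437) = 34533*(-42230) = -1458328590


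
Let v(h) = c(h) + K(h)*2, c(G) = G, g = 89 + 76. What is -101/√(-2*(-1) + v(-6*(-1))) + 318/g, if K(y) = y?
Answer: 106/55 - 101*√5/10 ≈ -20.657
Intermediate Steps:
g = 165
v(h) = 3*h (v(h) = h + h*2 = h + 2*h = 3*h)
-101/√(-2*(-1) + v(-6*(-1))) + 318/g = -101/√(-2*(-1) + 3*(-6*(-1))) + 318/165 = -101/√(2 + 3*6) + 318*(1/165) = -101/√(2 + 18) + 106/55 = -101*√5/10 + 106/55 = 106/55 - 101*√5/10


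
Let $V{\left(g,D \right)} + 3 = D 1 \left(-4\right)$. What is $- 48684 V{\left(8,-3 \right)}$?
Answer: $-438156$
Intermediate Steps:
$V{\left(g,D \right)} = -3 - 4 D$ ($V{\left(g,D \right)} = -3 + D 1 \left(-4\right) = -3 + D \left(-4\right) = -3 - 4 D$)
$- 48684 V{\left(8,-3 \right)} = - 48684 \left(-3 - -12\right) = - 48684 \left(-3 + 12\right) = \left(-48684\right) 9 = -438156$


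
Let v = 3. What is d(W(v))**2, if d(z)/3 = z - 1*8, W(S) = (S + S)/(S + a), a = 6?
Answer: 484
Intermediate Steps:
W(S) = 2*S/(6 + S) (W(S) = (S + S)/(S + 6) = (2*S)/(6 + S) = 2*S/(6 + S))
d(z) = -24 + 3*z (d(z) = 3*(z - 1*8) = 3*(z - 8) = 3*(-8 + z) = -24 + 3*z)
d(W(v))**2 = (-24 + 3*(2*3/(6 + 3)))**2 = (-24 + 3*(2*3/9))**2 = (-24 + 3*(2*3*(1/9)))**2 = (-24 + 3*(2/3))**2 = (-24 + 2)**2 = (-22)**2 = 484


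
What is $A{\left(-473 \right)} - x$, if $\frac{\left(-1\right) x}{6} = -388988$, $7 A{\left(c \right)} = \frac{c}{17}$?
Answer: $- \frac{277737905}{119} \approx -2.3339 \cdot 10^{6}$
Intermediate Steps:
$A{\left(c \right)} = \frac{c}{119}$ ($A{\left(c \right)} = \frac{c \frac{1}{17}}{7} = \frac{\frac{1}{17} c}{7} = \frac{c}{119}$)
$x = 2333928$ ($x = \left(-6\right) \left(-388988\right) = 2333928$)
$A{\left(-473 \right)} - x = \frac{1}{119} \left(-473\right) - 2333928 = - \frac{473}{119} - 2333928 = - \frac{277737905}{119}$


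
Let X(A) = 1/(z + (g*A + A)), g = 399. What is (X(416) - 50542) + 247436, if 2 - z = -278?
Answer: 32818291921/166680 ≈ 1.9689e+5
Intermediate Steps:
z = 280 (z = 2 - 1*(-278) = 2 + 278 = 280)
X(A) = 1/(280 + 400*A) (X(A) = 1/(280 + (399*A + A)) = 1/(280 + 400*A))
(X(416) - 50542) + 247436 = (1/(40*(7 + 10*416)) - 50542) + 247436 = (1/(40*(7 + 4160)) - 50542) + 247436 = ((1/40)/4167 - 50542) + 247436 = ((1/40)*(1/4167) - 50542) + 247436 = (1/166680 - 50542) + 247436 = -8424340559/166680 + 247436 = 32818291921/166680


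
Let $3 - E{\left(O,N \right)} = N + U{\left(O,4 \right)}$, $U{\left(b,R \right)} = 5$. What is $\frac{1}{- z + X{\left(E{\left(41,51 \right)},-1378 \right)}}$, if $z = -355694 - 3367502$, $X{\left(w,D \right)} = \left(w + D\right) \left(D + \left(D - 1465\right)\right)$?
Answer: $\frac{1}{9763447} \approx 1.0242 \cdot 10^{-7}$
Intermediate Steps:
$E{\left(O,N \right)} = -2 - N$ ($E{\left(O,N \right)} = 3 - \left(N + 5\right) = 3 - \left(5 + N\right) = -2 - N$)
$X{\left(w,D \right)} = \left(-1465 + 2 D\right) \left(D + w\right)$ ($X{\left(w,D \right)} = \left(D + w\right) \left(D + \left(-1465 + D\right)\right) = \left(D + w\right) \left(-1465 + 2 D\right) = \left(-1465 + 2 D\right) \left(D + w\right)$)
$z = -3723196$
$\frac{1}{- z + X{\left(E{\left(41,51 \right)},-1378 \right)}} = \frac{1}{\left(-1\right) \left(-3723196\right) + \left(\left(-1465\right) \left(-1378\right) - 1465 \left(-2 - 51\right) + 2 \left(-1378\right)^{2} + 2 \left(-1378\right) \left(-2 - 51\right)\right)} = \frac{1}{3723196 + \left(2018770 - 1465 \left(-2 - 51\right) + 2 \cdot 1898884 + 2 \left(-1378\right) \left(-2 - 51\right)\right)} = \frac{1}{3723196 + \left(2018770 - -77645 + 3797768 + 2 \left(-1378\right) \left(-53\right)\right)} = \frac{1}{3723196 + \left(2018770 + 77645 + 3797768 + 146068\right)} = \frac{1}{3723196 + 6040251} = \frac{1}{9763447}$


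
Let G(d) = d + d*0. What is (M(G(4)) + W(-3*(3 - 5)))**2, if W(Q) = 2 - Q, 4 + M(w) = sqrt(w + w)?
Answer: 72 - 32*sqrt(2) ≈ 26.745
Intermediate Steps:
G(d) = d (G(d) = d + 0 = d)
M(w) = -4 + sqrt(2)*sqrt(w) (M(w) = -4 + sqrt(w + w) = -4 + sqrt(2*w) = -4 + sqrt(2)*sqrt(w))
(M(G(4)) + W(-3*(3 - 5)))**2 = ((-4 + sqrt(2)*sqrt(4)) + (2 - (-3)*(3 - 5)))**2 = ((-4 + sqrt(2)*2) + (2 - (-3)*(-2)))**2 = ((-4 + 2*sqrt(2)) + (2 - 1*6))**2 = ((-4 + 2*sqrt(2)) + (2 - 6))**2 = ((-4 + 2*sqrt(2)) - 4)**2 = (-8 + 2*sqrt(2))**2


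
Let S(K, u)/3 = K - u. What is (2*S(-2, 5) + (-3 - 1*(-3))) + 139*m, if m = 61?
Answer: 8437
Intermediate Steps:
S(K, u) = -3*u + 3*K (S(K, u) = 3*(K - u) = -3*u + 3*K)
(2*S(-2, 5) + (-3 - 1*(-3))) + 139*m = (2*(-3*5 + 3*(-2)) + (-3 - 1*(-3))) + 139*61 = (2*(-15 - 6) + (-3 + 3)) + 8479 = (2*(-21) + 0) + 8479 = (-42 + 0) + 8479 = -42 + 8479 = 8437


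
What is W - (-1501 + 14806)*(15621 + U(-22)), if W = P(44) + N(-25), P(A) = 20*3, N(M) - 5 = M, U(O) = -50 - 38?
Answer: -206666525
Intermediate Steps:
U(O) = -88
N(M) = 5 + M
P(A) = 60
W = 40 (W = 60 + (5 - 25) = 60 - 20 = 40)
W - (-1501 + 14806)*(15621 + U(-22)) = 40 - (-1501 + 14806)*(15621 - 88) = 40 - 13305*15533 = 40 - 1*206666565 = 40 - 206666565 = -206666525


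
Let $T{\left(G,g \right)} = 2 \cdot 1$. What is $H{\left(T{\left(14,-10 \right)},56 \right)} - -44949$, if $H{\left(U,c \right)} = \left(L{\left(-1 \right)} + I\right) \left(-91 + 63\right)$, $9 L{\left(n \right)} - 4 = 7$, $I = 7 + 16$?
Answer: $\frac{398437}{9} \approx 44271.0$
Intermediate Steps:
$I = 23$
$L{\left(n \right)} = \frac{11}{9}$ ($L{\left(n \right)} = \frac{4}{9} + \frac{1}{9} \cdot 7 = \frac{4}{9} + \frac{7}{9} = \frac{11}{9}$)
$T{\left(G,g \right)} = 2$
$H{\left(U,c \right)} = - \frac{6104}{9}$ ($H{\left(U,c \right)} = \left(\frac{11}{9} + 23\right) \left(-91 + 63\right) = \frac{218}{9} \left(-28\right) = - \frac{6104}{9}$)
$H{\left(T{\left(14,-10 \right)},56 \right)} - -44949 = - \frac{6104}{9} - -44949 = - \frac{6104}{9} + 44949 = \frac{398437}{9}$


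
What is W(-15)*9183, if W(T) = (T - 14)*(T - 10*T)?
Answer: -35951445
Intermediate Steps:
W(T) = -9*T*(-14 + T) (W(T) = (-14 + T)*(-9*T) = -9*T*(-14 + T))
W(-15)*9183 = (9*(-15)*(14 - 1*(-15)))*9183 = (9*(-15)*(14 + 15))*9183 = (9*(-15)*29)*9183 = -3915*9183 = -35951445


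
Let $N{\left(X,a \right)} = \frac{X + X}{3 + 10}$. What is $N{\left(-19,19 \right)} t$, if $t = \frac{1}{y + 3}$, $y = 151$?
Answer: $- \frac{19}{1001} \approx -0.018981$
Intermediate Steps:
$N{\left(X,a \right)} = \frac{2 X}{13}$
$t = \frac{1}{154}$ ($t = \frac{1}{151 + 3} = \frac{1}{154} \approx 0.0064935$)
$N{\left(-19,19 \right)} t = \frac{2}{13} \left(-19\right) \frac{1}{154} = \left(- \frac{38}{13}\right) \frac{1}{154} = - \frac{19}{1001}$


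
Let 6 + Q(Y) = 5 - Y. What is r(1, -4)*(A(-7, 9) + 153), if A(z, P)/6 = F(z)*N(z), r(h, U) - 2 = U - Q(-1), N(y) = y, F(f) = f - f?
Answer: -306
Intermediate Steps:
F(f) = 0
Q(Y) = -1 - Y (Q(Y) = -6 + (5 - Y) = -1 - Y)
r(h, U) = 2 + U (r(h, U) = 2 + (U - (-1 - 1*(-1))) = 2 + (U - (-1 + 1)) = 2 + (U - 1*0) = 2 + (U + 0) = 2 + U)
A(z, P) = 0 (A(z, P) = 6*(0*z) = 6*0 = 0)
r(1, -4)*(A(-7, 9) + 153) = (2 - 4)*(0 + 153) = -2*153 = -306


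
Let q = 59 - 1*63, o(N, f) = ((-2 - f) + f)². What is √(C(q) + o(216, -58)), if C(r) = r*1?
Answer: 0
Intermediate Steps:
o(N, f) = 4 (o(N, f) = (-2)² = 4)
q = -4 (q = 59 - 63 = -4)
C(r) = r
√(C(q) + o(216, -58)) = √(-4 + 4) = √0 = 0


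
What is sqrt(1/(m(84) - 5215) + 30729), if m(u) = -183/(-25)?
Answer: sqrt(32553451326191)/32548 ≈ 175.30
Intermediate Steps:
m(u) = 183/25 (m(u) = -183*(-1/25) = 183/25)
sqrt(1/(m(84) - 5215) + 30729) = sqrt(1/(183/25 - 5215) + 30729) = sqrt(1/(-130192/25) + 30729) = sqrt(-25/130192 + 30729) = sqrt(4000669943/130192) = sqrt(32553451326191)/32548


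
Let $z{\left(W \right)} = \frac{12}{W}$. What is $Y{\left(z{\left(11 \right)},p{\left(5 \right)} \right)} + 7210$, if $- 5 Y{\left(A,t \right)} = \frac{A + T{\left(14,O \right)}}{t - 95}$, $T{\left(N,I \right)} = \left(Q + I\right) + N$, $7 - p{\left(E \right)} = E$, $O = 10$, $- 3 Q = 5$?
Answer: $\frac{110638223}{15345} \approx 7210.0$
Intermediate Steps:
$Q = - \frac{5}{3}$ ($Q = \left(- \frac{1}{3}\right) 5 = - \frac{5}{3} \approx -1.6667$)
$p{\left(E \right)} = 7 - E$
$T{\left(N,I \right)} = - \frac{5}{3} + I + N$ ($T{\left(N,I \right)} = \left(- \frac{5}{3} + I\right) + N = - \frac{5}{3} + I + N$)
$Y{\left(A,t \right)} = - \frac{\frac{67}{3} + A}{5 \left(-95 + t\right)}$ ($Y{\left(A,t \right)} = - \frac{\left(A + \left(- \frac{5}{3} + 10 + 14\right)\right) \frac{1}{t - 95}}{5} = - \frac{\left(A + \frac{67}{3}\right) \frac{1}{-95 + t}}{5} = - \frac{\left(\frac{67}{3} + A\right) \frac{1}{-95 + t}}{5} = - \frac{\frac{1}{-95 + t} \left(\frac{67}{3} + A\right)}{5} = - \frac{\frac{67}{3} + A}{5 \left(-95 + t\right)}$)
$Y{\left(z{\left(11 \right)},p{\left(5 \right)} \right)} + 7210 = \frac{-67 - 3 \cdot \frac{12}{11}}{15 \left(-95 + \left(7 - 5\right)\right)} + 7210 = \frac{-67 - 3 \cdot 12 \cdot \frac{1}{11}}{15 \left(-95 + \left(7 - 5\right)\right)} + 7210 = \frac{-67 - \frac{36}{11}}{15 \left(-95 + 2\right)} + 7210 = \frac{-67 - \frac{36}{11}}{15 \left(-93\right)} + 7210 = \frac{1}{15} \left(- \frac{1}{93}\right) \left(- \frac{773}{11}\right) + 7210 = \frac{773}{15345} + 7210 = \frac{110638223}{15345}$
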